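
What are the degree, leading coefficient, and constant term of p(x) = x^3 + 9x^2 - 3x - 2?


Highest power of x is 3, with coefficient 1. Constant term is -2.
Degree = 3, leading coefficient = 1, constant term = -2


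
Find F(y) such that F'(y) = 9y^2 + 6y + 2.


Reverse power rule on each term:
  ∫ 9y^2 dy = 3y^3
  ∫ 6y dy = 3y^2
  ∫ 2 dy = 2y
F(y) = 3y^3 + 3y^2 + 2y + C


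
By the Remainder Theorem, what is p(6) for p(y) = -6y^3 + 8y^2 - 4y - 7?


By the Remainder Theorem, the remainder equals p(6):
  -6*(6)^3 = -1296
  8*(6)^2 = 288
  -4*(6)^1 = -24
  constant: -7
Sum: -1296 + 288 - 24 - 7 = -1039


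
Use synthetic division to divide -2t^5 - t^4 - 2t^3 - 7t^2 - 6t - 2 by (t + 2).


Synthetic division with c = -2. Coefficients: -2, -1, -2, -7, -6, -2
Bring down -2.
  -2 * -2 = 4; 4 - 1 = 3
  3 * -2 = -6; -6 - 2 = -8
  -8 * -2 = 16; 16 - 7 = 9
  9 * -2 = -18; -18 - 6 = -24
  -24 * -2 = 48; 48 - 2 = 46
Quotient: -2t^4 + 3t^3 - 8t^2 + 9t - 24, Remainder: 46


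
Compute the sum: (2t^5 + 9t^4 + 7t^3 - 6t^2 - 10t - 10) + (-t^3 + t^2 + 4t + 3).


Align terms by degree and add:
  2t^5 + 9t^4 + 7t^3 - 6t^2 - 10t - 10
  -t^3 + t^2 + 4t + 3
= 2t^5 + 9t^4 + 6t^3 - 5t^2 - 6t - 7


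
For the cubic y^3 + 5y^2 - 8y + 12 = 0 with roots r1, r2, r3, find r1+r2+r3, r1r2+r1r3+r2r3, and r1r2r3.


Monic cubic y^3+by^2+cy+d=0: sum=-b, pairwise sum=c, product=-d.
b=5, c=-8, d=12
r1+r2+r3 = -5
r1r2+r1r3+r2r3 = -8
r1r2r3 = -12


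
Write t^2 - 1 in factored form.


Roots satisfy r1 + r2 = -b/a = 0 and r1*r2 = c/a = -1.
So r1 = 1, r2 = -1.
t^2 - 1 = (t - r1)(t - r2) = (t - 1)(t + 1)


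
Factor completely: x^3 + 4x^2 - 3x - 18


Try integer roots (divisors of -18). x=2: p(2)=0.
Divide out (x - 2): quotient is x^2 + 6x + 9.
Factor the quadratic: (x + 3)(x + 3)
Result: (x - 2)(x + 3)(x + 3)


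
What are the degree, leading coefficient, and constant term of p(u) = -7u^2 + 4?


Highest power of u is 2, with coefficient -7. Constant term is 4.
Degree = 2, leading coefficient = -7, constant term = 4


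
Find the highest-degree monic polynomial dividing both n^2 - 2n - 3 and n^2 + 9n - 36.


Factor each:
  n^2 - 2n - 3 = (n - 3)(n + 1)
  n^2 + 9n - 36 = (n - 3)(n + 12)
Common monic factor: n - 3


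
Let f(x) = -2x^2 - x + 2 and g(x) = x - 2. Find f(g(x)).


Substitute g(x) into f:
f(g(x)) = -2*(x - 2)^2 + (-1)*(x - 2) + 2
(x - 2)^2 = x^2 - 4x + 4
Expand and combine: -2x^2 + 7x - 4


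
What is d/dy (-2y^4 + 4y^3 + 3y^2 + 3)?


Apply the power rule term by term:
  d/dy(-2y^4) = -8y^3
  d/dy(4y^3) = 12y^2
  d/dy(3y^2) = 6y
  d/dy(3) = 0
p'(y) = -8y^3 + 12y^2 + 6y


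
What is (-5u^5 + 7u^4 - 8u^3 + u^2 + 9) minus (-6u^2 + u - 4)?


Distribute the minus sign:
  (-5u^5 + 7u^4 - 8u^3 + u^2 + 9)
- (-6u^2 + u - 4)
Negate second polynomial: 6u^2 - u + 4
Add: -5u^5 + 7u^4 - 8u^3 + 7u^2 - u + 13


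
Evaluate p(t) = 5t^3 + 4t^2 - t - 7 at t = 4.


Using direct substitution:
  5 * (4)^3 = 320
  4 * (4)^2 = 64
  -1 * (4)^1 = -4
  constant: -7
Sum = 320 + 64 - 4 - 7 = 373


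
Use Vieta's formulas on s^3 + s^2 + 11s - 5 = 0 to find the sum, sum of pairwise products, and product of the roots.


Monic cubic s^3+bs^2+cs+d=0: sum=-b, pairwise sum=c, product=-d.
b=1, c=11, d=-5
r1+r2+r3 = -1
r1r2+r1r3+r2r3 = 11
r1r2r3 = 5


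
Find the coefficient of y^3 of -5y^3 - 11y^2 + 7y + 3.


Read off the coefficient of y^3: -5


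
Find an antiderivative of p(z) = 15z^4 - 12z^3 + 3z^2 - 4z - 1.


Reverse power rule on each term:
  ∫ 15z^4 dz = 3z^5
  ∫ -12z^3 dz = -3z^4
  ∫ 3z^2 dz = z^3
  ∫ -4z dz = -2z^2
  ∫ -1 dz = -z
F(z) = 3z^5 - 3z^4 + z^3 - 2z^2 - z + C


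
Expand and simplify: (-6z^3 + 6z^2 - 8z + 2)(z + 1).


Distribute each term of the first polynomial:
  (-6z^3)(z + 1) = -6z^4 - 6z^3
  (6z^2)(z + 1) = 6z^3 + 6z^2
  (-8z)(z + 1) = -8z^2 - 8z
  (2)(z + 1) = 2z + 2
Sum: -6z^4 - 2z^2 - 6z + 2


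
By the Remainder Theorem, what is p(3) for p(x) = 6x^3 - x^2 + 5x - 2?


By the Remainder Theorem, the remainder equals p(3):
  6*(3)^3 = 162
  -1*(3)^2 = -9
  5*(3)^1 = 15
  constant: -2
Sum: 162 - 9 + 15 - 2 = 166


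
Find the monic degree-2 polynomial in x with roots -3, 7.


p(x) = (x + 3)(x - 7)
Expand: x^2 - 4x - 21


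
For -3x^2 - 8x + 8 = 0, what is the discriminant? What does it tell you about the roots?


D = b^2 - 4ac = (-8)^2 - 4(-3)(8) = 64 + 96 = 160
Since D > 0: two distinct irrational roots


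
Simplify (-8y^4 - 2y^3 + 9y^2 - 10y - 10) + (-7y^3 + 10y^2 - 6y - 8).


Align terms by degree and add:
  -8y^4 - 2y^3 + 9y^2 - 10y - 10
  -7y^3 + 10y^2 - 6y - 8
= -8y^4 - 9y^3 + 19y^2 - 16y - 18


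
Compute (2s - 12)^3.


Expand (2s - 12)^3 by repeated multiplication:
  (2s - 12)^2 = 4s^2 - 48s + 144
= 8s^3 - 144s^2 + 864s - 1728


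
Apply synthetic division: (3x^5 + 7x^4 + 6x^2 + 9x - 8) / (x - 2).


Synthetic division with c = 2. Coefficients: 3, 7, 0, 6, 9, -8
Bring down 3.
  3 * 2 = 6; 6 + 7 = 13
  13 * 2 = 26; 26 + 0 = 26
  26 * 2 = 52; 52 + 6 = 58
  58 * 2 = 116; 116 + 9 = 125
  125 * 2 = 250; 250 - 8 = 242
Quotient: 3x^4 + 13x^3 + 26x^2 + 58x + 125, Remainder: 242


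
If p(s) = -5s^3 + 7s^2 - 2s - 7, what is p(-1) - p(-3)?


p(-1) = 7
p(-3) = 197
p(-1) - p(-3) = 7 - 197 = -190


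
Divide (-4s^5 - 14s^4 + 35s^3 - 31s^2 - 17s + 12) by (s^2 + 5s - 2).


(-4s^5 - 14s^4 + 35s^3 - 31s^2 - 17s + 12) / (s^2 + 5s - 2)
Step 1: -4s^3 * (s^2 + 5s - 2) = -4s^5 - 20s^4 + 8s^3; subtract.
Step 2: 6s^2 * (s^2 + 5s - 2) = 6s^4 + 30s^3 - 12s^2; subtract.
Step 3: -3s * (s^2 + 5s - 2) = -3s^3 - 15s^2 + 6s; subtract.
Step 4: -4 * (s^2 + 5s - 2) = -4s^2 - 20s + 8; subtract.
Quotient: -4s^3 + 6s^2 - 3s - 4, Remainder: -3s + 4


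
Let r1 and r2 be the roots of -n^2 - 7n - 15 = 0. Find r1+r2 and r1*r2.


For an^2+bn+c=0: sum = -b/a, product = c/a.
a=-1, b=-7, c=-15
Sum = -(-7)/-1 = -7
Product = (-15)/-1 = 15


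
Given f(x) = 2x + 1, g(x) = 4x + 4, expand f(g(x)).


Substitute g(x) into f:
f(g(x)) = 2*(4x + 4) + 1
Expand and combine: 8x + 9


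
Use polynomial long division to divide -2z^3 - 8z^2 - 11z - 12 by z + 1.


(-2z^3 - 8z^2 - 11z - 12) / (z + 1)
Step 1: -2z^2 * (z + 1) = -2z^3 - 2z^2; subtract.
Step 2: -6z * (z + 1) = -6z^2 - 6z; subtract.
Step 3: -5 * (z + 1) = -5z - 5; subtract.
Quotient: -2z^2 - 6z - 5, Remainder: -7


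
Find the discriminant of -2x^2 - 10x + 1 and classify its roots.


D = b^2 - 4ac = (-10)^2 - 4(-2)(1) = 100 + 8 = 108
Since D > 0: two distinct irrational roots


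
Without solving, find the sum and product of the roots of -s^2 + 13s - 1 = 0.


For as^2+bs+c=0: sum = -b/a, product = c/a.
a=-1, b=13, c=-1
Sum = -(13)/-1 = 13
Product = (-1)/-1 = 1


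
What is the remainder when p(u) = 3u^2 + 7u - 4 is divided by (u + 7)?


By the Remainder Theorem, the remainder equals p(-7):
  3*(-7)^2 = 147
  7*(-7)^1 = -49
  constant: -4
Sum: 147 - 49 - 4 = 94


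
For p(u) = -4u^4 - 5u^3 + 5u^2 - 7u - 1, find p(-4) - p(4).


p(-4) = -597
p(4) = -1293
p(-4) - p(4) = -597 + 1293 = 696


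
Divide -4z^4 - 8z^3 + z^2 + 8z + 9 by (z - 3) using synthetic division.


Synthetic division with c = 3. Coefficients: -4, -8, 1, 8, 9
Bring down -4.
  -4 * 3 = -12; -12 - 8 = -20
  -20 * 3 = -60; -60 + 1 = -59
  -59 * 3 = -177; -177 + 8 = -169
  -169 * 3 = -507; -507 + 9 = -498
Quotient: -4z^3 - 20z^2 - 59z - 169, Remainder: -498


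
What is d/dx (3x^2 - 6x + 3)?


Apply the power rule term by term:
  d/dx(3x^2) = 6x
  d/dx(-6x) = -6
  d/dx(3) = 0
p'(x) = 6x - 6


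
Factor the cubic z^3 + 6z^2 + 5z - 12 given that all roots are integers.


Try integer roots (divisors of -12). z=-3: p(-3)=0.
Divide out (z + 3): quotient is z^2 + 3z - 4.
Factor the quadratic: (z - 1)(z + 4)
Result: (z + 3)(z - 1)(z + 4)


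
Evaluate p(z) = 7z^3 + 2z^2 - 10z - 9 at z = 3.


Using direct substitution:
  7 * (3)^3 = 189
  2 * (3)^2 = 18
  -10 * (3)^1 = -30
  constant: -9
Sum = 189 + 18 - 30 - 9 = 168


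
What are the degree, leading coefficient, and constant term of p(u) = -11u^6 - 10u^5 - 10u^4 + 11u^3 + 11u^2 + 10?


Highest power of u is 6, with coefficient -11. Constant term is 10.
Degree = 6, leading coefficient = -11, constant term = 10


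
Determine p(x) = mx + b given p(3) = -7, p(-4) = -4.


p(x) = mx + b. Using p(3)=-7, p(-4)=-4:
m = (-7 + 4)/(3 + 4) = -3/7 = -3/7
b = -7 - m*(3) = -7 + 9/7 = -40/7
p(x) = -(3/7)x - (40/7)


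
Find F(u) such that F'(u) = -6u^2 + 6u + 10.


Reverse power rule on each term:
  ∫ -6u^2 du = -2u^3
  ∫ 6u du = 3u^2
  ∫ 10 du = 10u
F(u) = -2u^3 + 3u^2 + 10u + C


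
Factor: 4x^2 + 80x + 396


Roots satisfy r1 + r2 = -b/a = -20 and r1*r2 = c/a = 99.
So r1 = -11, r2 = -9.
4x^2 + 80x + 396 = 4(x - r1)(x - r2) = 4(x + 11)(x + 9)


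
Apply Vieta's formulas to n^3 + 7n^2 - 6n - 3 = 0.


Monic cubic n^3+bn^2+cn+d=0: sum=-b, pairwise sum=c, product=-d.
b=7, c=-6, d=-3
r1+r2+r3 = -7
r1r2+r1r3+r2r3 = -6
r1r2r3 = 3


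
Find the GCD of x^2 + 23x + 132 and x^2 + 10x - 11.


Factor each:
  x^2 + 23x + 132 = (x + 11)(x + 12)
  x^2 + 10x - 11 = (x + 11)(x - 1)
Common monic factor: x + 11


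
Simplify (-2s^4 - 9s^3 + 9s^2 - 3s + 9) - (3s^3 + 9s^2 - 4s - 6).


Distribute the minus sign:
  (-2s^4 - 9s^3 + 9s^2 - 3s + 9)
- (3s^3 + 9s^2 - 4s - 6)
Negate second polynomial: -3s^3 - 9s^2 + 4s + 6
Add: -2s^4 - 12s^3 + s + 15


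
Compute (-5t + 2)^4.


Expand (-5t + 2)^4 by repeated multiplication:
  (-5t + 2)^2 = 25t^2 - 20t + 4
  (-5t + 2)^3 = -125t^3 + 150t^2 - 60t + 8
= 625t^4 - 1000t^3 + 600t^2 - 160t + 16


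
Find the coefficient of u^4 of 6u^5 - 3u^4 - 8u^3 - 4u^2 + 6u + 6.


Read off the coefficient of u^4: -3


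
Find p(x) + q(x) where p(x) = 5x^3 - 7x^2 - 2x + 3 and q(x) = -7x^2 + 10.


Align terms by degree and add:
  5x^3 - 7x^2 - 2x + 3
  -7x^2 + 10
= 5x^3 - 14x^2 - 2x + 13


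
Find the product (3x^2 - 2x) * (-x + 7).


Distribute each term of the first polynomial:
  (3x^2)(-x + 7) = -3x^3 + 21x^2
  (-2x)(-x + 7) = 2x^2 - 14x
Sum: -3x^3 + 23x^2 - 14x


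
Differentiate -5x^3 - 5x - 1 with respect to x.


Apply the power rule term by term:
  d/dx(-5x^3) = -15x^2
  d/dx(-5x) = -5
  d/dx(-1) = 0
p'(x) = -15x^2 - 5


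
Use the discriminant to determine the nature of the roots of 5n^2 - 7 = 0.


D = b^2 - 4ac = (0)^2 - 4(5)(-7) = 0 + 140 = 140
Since D > 0: two distinct irrational roots


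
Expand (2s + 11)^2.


Expand (2s + 11)^2 by repeated multiplication:
= 4s^2 + 44s + 121


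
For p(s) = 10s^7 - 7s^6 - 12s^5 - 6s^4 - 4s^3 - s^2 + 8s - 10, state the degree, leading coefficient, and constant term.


Highest power of s is 7, with coefficient 10. Constant term is -10.
Degree = 7, leading coefficient = 10, constant term = -10


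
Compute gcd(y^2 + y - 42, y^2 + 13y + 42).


Factor each:
  y^2 + y - 42 = (y + 7)(y - 6)
  y^2 + 13y + 42 = (y + 7)(y + 6)
Common monic factor: y + 7


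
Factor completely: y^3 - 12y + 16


Try integer roots (divisors of 16). y=2: p(2)=0.
Divide out (y - 2): quotient is y^2 + 2y - 8.
Factor the quadratic: (y - 2)(y + 4)
Result: (y - 2)(y - 2)(y + 4)


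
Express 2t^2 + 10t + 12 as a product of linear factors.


Roots satisfy r1 + r2 = -b/a = -5 and r1*r2 = c/a = 6.
So r1 = -3, r2 = -2.
2t^2 + 10t + 12 = 2(t - r1)(t - r2) = 2(t + 3)(t + 2)


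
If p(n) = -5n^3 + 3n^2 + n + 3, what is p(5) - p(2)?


p(5) = -542
p(2) = -23
p(5) - p(2) = -542 + 23 = -519


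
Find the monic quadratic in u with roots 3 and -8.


p(u) = (u - 3)(u + 8)
Expand: u^2 + 5u - 24


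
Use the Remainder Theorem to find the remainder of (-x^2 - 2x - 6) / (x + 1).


By the Remainder Theorem, the remainder equals p(-1):
  -1*(-1)^2 = -1
  -2*(-1)^1 = 2
  constant: -6
Sum: -1 + 2 - 6 = -5


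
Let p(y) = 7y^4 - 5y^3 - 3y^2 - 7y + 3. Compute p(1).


Using direct substitution:
  7 * (1)^4 = 7
  -5 * (1)^3 = -5
  -3 * (1)^2 = -3
  -7 * (1)^1 = -7
  constant: 3
Sum = 7 - 5 - 3 - 7 + 3 = -5


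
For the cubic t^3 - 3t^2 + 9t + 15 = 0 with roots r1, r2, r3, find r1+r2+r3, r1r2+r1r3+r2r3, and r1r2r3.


Monic cubic t^3+bt^2+ct+d=0: sum=-b, pairwise sum=c, product=-d.
b=-3, c=9, d=15
r1+r2+r3 = 3
r1r2+r1r3+r2r3 = 9
r1r2r3 = -15


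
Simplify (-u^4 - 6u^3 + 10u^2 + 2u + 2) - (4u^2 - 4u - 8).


Distribute the minus sign:
  (-u^4 - 6u^3 + 10u^2 + 2u + 2)
- (4u^2 - 4u - 8)
Negate second polynomial: -4u^2 + 4u + 8
Add: -u^4 - 6u^3 + 6u^2 + 6u + 10


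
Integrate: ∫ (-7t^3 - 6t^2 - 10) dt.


Reverse power rule on each term:
  ∫ -7t^3 dt = -(7/4)t^4
  ∫ -6t^2 dt = -2t^3
  ∫ -10 dt = -10t
F(t) = -(7/4)t^4 - 2t^3 - 10t + C


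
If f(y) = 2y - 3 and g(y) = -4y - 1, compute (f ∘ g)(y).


Substitute g(y) into f:
f(g(y)) = 2*(-4y - 1) + (-3)
Expand and combine: -8y - 5


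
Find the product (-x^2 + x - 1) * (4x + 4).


Distribute each term of the first polynomial:
  (-x^2)(4x + 4) = -4x^3 - 4x^2
  (x)(4x + 4) = 4x^2 + 4x
  (-1)(4x + 4) = -4x - 4
Sum: -4x^3 - 4


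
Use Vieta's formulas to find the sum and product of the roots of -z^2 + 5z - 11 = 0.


For az^2+bz+c=0: sum = -b/a, product = c/a.
a=-1, b=5, c=-11
Sum = -(5)/-1 = 5
Product = (-11)/-1 = 11


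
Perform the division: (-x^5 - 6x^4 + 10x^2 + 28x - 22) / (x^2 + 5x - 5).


(-x^5 - 6x^4 + 10x^2 + 28x - 22) / (x^2 + 5x - 5)
Step 1: -x^3 * (x^2 + 5x - 5) = -x^5 - 5x^4 + 5x^3; subtract.
Step 2: -x^2 * (x^2 + 5x - 5) = -x^4 - 5x^3 + 5x^2; subtract.
Step 3: 0 * (x^2 + 5x - 5) = 0; subtract.
Step 4: 5 * (x^2 + 5x - 5) = 5x^2 + 25x - 25; subtract.
Quotient: -x^3 - x^2 + 5, Remainder: 3x + 3


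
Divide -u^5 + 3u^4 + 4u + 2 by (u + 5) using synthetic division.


Synthetic division with c = -5. Coefficients: -1, 3, 0, 0, 4, 2
Bring down -1.
  -1 * -5 = 5; 5 + 3 = 8
  8 * -5 = -40; -40 + 0 = -40
  -40 * -5 = 200; 200 + 0 = 200
  200 * -5 = -1000; -1000 + 4 = -996
  -996 * -5 = 4980; 4980 + 2 = 4982
Quotient: -u^4 + 8u^3 - 40u^2 + 200u - 996, Remainder: 4982


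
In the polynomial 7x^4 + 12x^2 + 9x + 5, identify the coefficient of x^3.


Read off the coefficient of x^3: 0


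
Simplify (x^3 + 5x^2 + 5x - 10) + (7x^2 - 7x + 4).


Align terms by degree and add:
  x^3 + 5x^2 + 5x - 10
+ 7x^2 - 7x + 4
= x^3 + 12x^2 - 2x - 6


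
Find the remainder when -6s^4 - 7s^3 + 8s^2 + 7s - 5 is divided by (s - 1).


By the Remainder Theorem, the remainder equals p(1):
  -6*(1)^4 = -6
  -7*(1)^3 = -7
  8*(1)^2 = 8
  7*(1)^1 = 7
  constant: -5
Sum: -6 - 7 + 8 + 7 - 5 = -3


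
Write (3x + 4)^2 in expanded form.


Expand (3x + 4)^2 by repeated multiplication:
= 9x^2 + 24x + 16


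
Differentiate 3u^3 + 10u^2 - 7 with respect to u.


Apply the power rule term by term:
  d/du(3u^3) = 9u^2
  d/du(10u^2) = 20u
  d/du(-7) = 0
p'(u) = 9u^2 + 20u


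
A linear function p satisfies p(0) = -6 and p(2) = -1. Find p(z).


p(z) = mz + b. Using p(0)=-6, p(2)=-1:
m = (-6 + 1)/(0 - 2) = -5/-2 = 5/2
b = -6 - m*(0) = -6 = -6
p(z) = (5/2)z - 6


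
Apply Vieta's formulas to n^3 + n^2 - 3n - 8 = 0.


Monic cubic n^3+bn^2+cn+d=0: sum=-b, pairwise sum=c, product=-d.
b=1, c=-3, d=-8
r1+r2+r3 = -1
r1r2+r1r3+r2r3 = -3
r1r2r3 = 8


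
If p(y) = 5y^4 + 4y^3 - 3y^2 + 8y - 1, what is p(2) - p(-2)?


p(2) = 115
p(-2) = 19
p(2) - p(-2) = 115 - 19 = 96


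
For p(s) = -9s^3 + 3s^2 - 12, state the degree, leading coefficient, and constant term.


Highest power of s is 3, with coefficient -9. Constant term is -12.
Degree = 3, leading coefficient = -9, constant term = -12


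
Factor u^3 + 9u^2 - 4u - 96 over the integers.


Try integer roots (divisors of -96). u=3: p(3)=0.
Divide out (u - 3): quotient is u^2 + 12u + 32.
Factor the quadratic: (u + 8)(u + 4)
Result: (u - 3)(u + 8)(u + 4)


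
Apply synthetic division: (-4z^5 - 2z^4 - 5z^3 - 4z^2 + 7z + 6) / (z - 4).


Synthetic division with c = 4. Coefficients: -4, -2, -5, -4, 7, 6
Bring down -4.
  -4 * 4 = -16; -16 - 2 = -18
  -18 * 4 = -72; -72 - 5 = -77
  -77 * 4 = -308; -308 - 4 = -312
  -312 * 4 = -1248; -1248 + 7 = -1241
  -1241 * 4 = -4964; -4964 + 6 = -4958
Quotient: -4z^4 - 18z^3 - 77z^2 - 312z - 1241, Remainder: -4958


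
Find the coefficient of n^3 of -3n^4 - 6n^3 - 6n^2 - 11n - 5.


Read off the coefficient of n^3: -6


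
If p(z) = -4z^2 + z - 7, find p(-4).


Using direct substitution:
  -4 * (-4)^2 = -64
  1 * (-4)^1 = -4
  constant: -7
Sum = -64 - 4 - 7 = -75


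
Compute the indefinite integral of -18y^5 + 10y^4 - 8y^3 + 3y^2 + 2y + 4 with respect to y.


Reverse power rule on each term:
  ∫ -18y^5 dy = -3y^6
  ∫ 10y^4 dy = 2y^5
  ∫ -8y^3 dy = -2y^4
  ∫ 3y^2 dy = y^3
  ∫ 2y dy = y^2
  ∫ 4 dy = 4y
F(y) = -3y^6 + 2y^5 - 2y^4 + y^3 + y^2 + 4y + C


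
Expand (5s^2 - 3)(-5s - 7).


Distribute each term of the first polynomial:
  (5s^2)(-5s - 7) = -25s^3 - 35s^2
  (-3)(-5s - 7) = 15s + 21
Sum: -25s^3 - 35s^2 + 15s + 21


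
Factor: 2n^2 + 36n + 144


Roots satisfy r1 + r2 = -b/a = -18 and r1*r2 = c/a = 72.
So r1 = -6, r2 = -12.
2n^2 + 36n + 144 = 2(n - r1)(n - r2) = 2(n + 6)(n + 12)


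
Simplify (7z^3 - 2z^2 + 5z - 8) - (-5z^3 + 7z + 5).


Distribute the minus sign:
  (7z^3 - 2z^2 + 5z - 8)
- (-5z^3 + 7z + 5)
Negate second polynomial: 5z^3 - 7z - 5
Add: 12z^3 - 2z^2 - 2z - 13


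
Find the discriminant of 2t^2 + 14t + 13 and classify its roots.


D = b^2 - 4ac = (14)^2 - 4(2)(13) = 196 - 104 = 92
Since D > 0: two distinct irrational roots


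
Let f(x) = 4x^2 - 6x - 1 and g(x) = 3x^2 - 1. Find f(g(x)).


Substitute g(x) into f:
f(g(x)) = 4*(3x^2 - 1)^2 + (-6)*(3x^2 - 1) + (-1)
(3x^2 - 1)^2 = 9x^4 - 6x^2 + 1
Expand and combine: 36x^4 - 42x^2 + 9


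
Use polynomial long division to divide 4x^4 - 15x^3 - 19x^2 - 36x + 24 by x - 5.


(4x^4 - 15x^3 - 19x^2 - 36x + 24) / (x - 5)
Step 1: 4x^3 * (x - 5) = 4x^4 - 20x^3; subtract.
Step 2: 5x^2 * (x - 5) = 5x^3 - 25x^2; subtract.
Step 3: 6x * (x - 5) = 6x^2 - 30x; subtract.
Step 4: -6 * (x - 5) = -6x + 30; subtract.
Quotient: 4x^3 + 5x^2 + 6x - 6, Remainder: -6


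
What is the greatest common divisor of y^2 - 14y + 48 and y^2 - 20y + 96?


Factor each:
  y^2 - 14y + 48 = (y - 8)(y - 6)
  y^2 - 20y + 96 = (y - 8)(y - 12)
Common monic factor: y - 8


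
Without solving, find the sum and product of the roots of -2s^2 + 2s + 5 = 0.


For as^2+bs+c=0: sum = -b/a, product = c/a.
a=-2, b=2, c=5
Sum = -(2)/-2 = 1
Product = (5)/-2 = -5/2


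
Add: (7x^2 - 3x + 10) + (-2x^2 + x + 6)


Align terms by degree and add:
  7x^2 - 3x + 10
  -2x^2 + x + 6
= 5x^2 - 2x + 16


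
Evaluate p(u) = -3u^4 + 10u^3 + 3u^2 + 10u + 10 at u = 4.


Using direct substitution:
  -3 * (4)^4 = -768
  10 * (4)^3 = 640
  3 * (4)^2 = 48
  10 * (4)^1 = 40
  constant: 10
Sum = -768 + 640 + 48 + 40 + 10 = -30


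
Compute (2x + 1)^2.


Expand (2x + 1)^2 by repeated multiplication:
= 4x^2 + 4x + 1


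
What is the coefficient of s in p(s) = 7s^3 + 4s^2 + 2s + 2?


Read off the coefficient of s: 2


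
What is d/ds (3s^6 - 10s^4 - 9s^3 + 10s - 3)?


Apply the power rule term by term:
  d/ds(3s^6) = 18s^5
  d/ds(-10s^4) = -40s^3
  d/ds(-9s^3) = -27s^2
  d/ds(10s) = 10
  d/ds(-3) = 0
p'(s) = 18s^5 - 40s^3 - 27s^2 + 10


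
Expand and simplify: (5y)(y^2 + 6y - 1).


Distribute each term of the first polynomial:
  (5y)(y^2 + 6y - 1) = 5y^3 + 30y^2 - 5y
Sum: 5y^3 + 30y^2 - 5y


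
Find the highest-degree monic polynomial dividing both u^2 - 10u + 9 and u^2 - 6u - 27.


Factor each:
  u^2 - 10u + 9 = (u - 9)(u - 1)
  u^2 - 6u - 27 = (u - 9)(u + 3)
Common monic factor: u - 9


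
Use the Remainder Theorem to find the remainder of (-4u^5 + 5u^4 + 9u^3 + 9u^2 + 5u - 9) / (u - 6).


By the Remainder Theorem, the remainder equals p(6):
  -4*(6)^5 = -31104
  5*(6)^4 = 6480
  9*(6)^3 = 1944
  9*(6)^2 = 324
  5*(6)^1 = 30
  constant: -9
Sum: -31104 + 6480 + 1944 + 324 + 30 - 9 = -22335


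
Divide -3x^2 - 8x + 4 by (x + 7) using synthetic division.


Synthetic division with c = -7. Coefficients: -3, -8, 4
Bring down -3.
  -3 * -7 = 21; 21 - 8 = 13
  13 * -7 = -91; -91 + 4 = -87
Quotient: -3x + 13, Remainder: -87


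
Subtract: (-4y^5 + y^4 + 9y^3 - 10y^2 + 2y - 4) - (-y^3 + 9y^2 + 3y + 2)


Distribute the minus sign:
  (-4y^5 + y^4 + 9y^3 - 10y^2 + 2y - 4)
- (-y^3 + 9y^2 + 3y + 2)
Negate second polynomial: y^3 - 9y^2 - 3y - 2
Add: -4y^5 + y^4 + 10y^3 - 19y^2 - y - 6


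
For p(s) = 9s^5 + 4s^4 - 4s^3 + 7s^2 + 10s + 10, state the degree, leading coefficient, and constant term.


Highest power of s is 5, with coefficient 9. Constant term is 10.
Degree = 5, leading coefficient = 9, constant term = 10


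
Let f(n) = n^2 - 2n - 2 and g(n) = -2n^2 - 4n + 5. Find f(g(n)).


Substitute g(n) into f:
f(g(n)) = 1*(-2n^2 - 4n + 5)^2 + (-2)*(-2n^2 - 4n + 5) + (-2)
(-2n^2 - 4n + 5)^2 = 4n^4 + 16n^3 - 4n^2 - 40n + 25
Expand and combine: 4n^4 + 16n^3 - 32n + 13


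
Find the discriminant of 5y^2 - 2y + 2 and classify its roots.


D = b^2 - 4ac = (-2)^2 - 4(5)(2) = 4 - 40 = -36
Since D < 0: two complex conjugate roots (no real roots)


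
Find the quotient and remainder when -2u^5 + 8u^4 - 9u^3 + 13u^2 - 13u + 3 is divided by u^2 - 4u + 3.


(-2u^5 + 8u^4 - 9u^3 + 13u^2 - 13u + 3) / (u^2 - 4u + 3)
Step 1: -2u^3 * (u^2 - 4u + 3) = -2u^5 + 8u^4 - 6u^3; subtract.
Step 2: 0 * (u^2 - 4u + 3) = 0; subtract.
Step 3: -3u * (u^2 - 4u + 3) = -3u^3 + 12u^2 - 9u; subtract.
Step 4: 1 * (u^2 - 4u + 3) = u^2 - 4u + 3; subtract.
Quotient: -2u^3 - 3u + 1, Remainder: 0


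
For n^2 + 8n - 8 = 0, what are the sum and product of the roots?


For an^2+bn+c=0: sum = -b/a, product = c/a.
a=1, b=8, c=-8
Sum = -(8)/1 = -8
Product = (-8)/1 = -8


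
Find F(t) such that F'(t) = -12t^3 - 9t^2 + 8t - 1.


Reverse power rule on each term:
  ∫ -12t^3 dt = -3t^4
  ∫ -9t^2 dt = -3t^3
  ∫ 8t dt = 4t^2
  ∫ -1 dt = -t
F(t) = -3t^4 - 3t^3 + 4t^2 - t + C


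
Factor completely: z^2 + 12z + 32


Roots satisfy r1 + r2 = -b/a = -12 and r1*r2 = c/a = 32.
So r1 = -4, r2 = -8.
z^2 + 12z + 32 = (z - r1)(z - r2) = (z + 4)(z + 8)


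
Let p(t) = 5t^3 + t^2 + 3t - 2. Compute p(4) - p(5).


p(4) = 346
p(5) = 663
p(4) - p(5) = 346 - 663 = -317


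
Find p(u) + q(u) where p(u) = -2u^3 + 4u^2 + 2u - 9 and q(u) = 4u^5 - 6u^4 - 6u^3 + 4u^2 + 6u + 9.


Align terms by degree and add:
  -2u^3 + 4u^2 + 2u - 9
+ 4u^5 - 6u^4 - 6u^3 + 4u^2 + 6u + 9
= 4u^5 - 6u^4 - 8u^3 + 8u^2 + 8u


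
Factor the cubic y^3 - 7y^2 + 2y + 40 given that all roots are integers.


Try integer roots (divisors of 40). y=4: p(4)=0.
Divide out (y - 4): quotient is y^2 - 3y - 10.
Factor the quadratic: (y - 5)(y + 2)
Result: (y - 4)(y - 5)(y + 2)


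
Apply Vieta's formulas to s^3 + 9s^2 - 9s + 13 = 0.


Monic cubic s^3+bs^2+cs+d=0: sum=-b, pairwise sum=c, product=-d.
b=9, c=-9, d=13
r1+r2+r3 = -9
r1r2+r1r3+r2r3 = -9
r1r2r3 = -13


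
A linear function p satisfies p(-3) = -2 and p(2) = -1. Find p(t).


p(t) = mt + b. Using p(-3)=-2, p(2)=-1:
m = (-2 + 1)/(-3 - 2) = -1/-5 = 1/5
b = -2 - m*(-3) = -2 + 3/5 = -7/5
p(t) = (1/5)t - (7/5)


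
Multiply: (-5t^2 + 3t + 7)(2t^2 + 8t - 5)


Distribute each term of the first polynomial:
  (-5t^2)(2t^2 + 8t - 5) = -10t^4 - 40t^3 + 25t^2
  (3t)(2t^2 + 8t - 5) = 6t^3 + 24t^2 - 15t
  (7)(2t^2 + 8t - 5) = 14t^2 + 56t - 35
Sum: -10t^4 - 34t^3 + 63t^2 + 41t - 35


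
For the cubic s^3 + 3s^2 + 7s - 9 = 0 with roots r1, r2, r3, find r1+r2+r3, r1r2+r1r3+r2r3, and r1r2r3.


Monic cubic s^3+bs^2+cs+d=0: sum=-b, pairwise sum=c, product=-d.
b=3, c=7, d=-9
r1+r2+r3 = -3
r1r2+r1r3+r2r3 = 7
r1r2r3 = 9


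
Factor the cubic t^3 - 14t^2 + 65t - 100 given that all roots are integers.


Try integer roots (divisors of -100). t=5: p(5)=0.
Divide out (t - 5): quotient is t^2 - 9t + 20.
Factor the quadratic: (t - 5)(t - 4)
Result: (t - 5)(t - 5)(t - 4)


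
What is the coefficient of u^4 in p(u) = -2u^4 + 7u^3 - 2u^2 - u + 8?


Read off the coefficient of u^4: -2


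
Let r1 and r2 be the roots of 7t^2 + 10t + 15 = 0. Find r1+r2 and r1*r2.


For at^2+bt+c=0: sum = -b/a, product = c/a.
a=7, b=10, c=15
Sum = -(10)/7 = -10/7
Product = (15)/7 = 15/7


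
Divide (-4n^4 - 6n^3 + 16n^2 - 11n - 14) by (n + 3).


(-4n^4 - 6n^3 + 16n^2 - 11n - 14) / (n + 3)
Step 1: -4n^3 * (n + 3) = -4n^4 - 12n^3; subtract.
Step 2: 6n^2 * (n + 3) = 6n^3 + 18n^2; subtract.
Step 3: -2n * (n + 3) = -2n^2 - 6n; subtract.
Step 4: -5 * (n + 3) = -5n - 15; subtract.
Quotient: -4n^3 + 6n^2 - 2n - 5, Remainder: 1


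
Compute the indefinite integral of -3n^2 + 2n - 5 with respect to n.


Reverse power rule on each term:
  ∫ -3n^2 dn = -n^3
  ∫ 2n dn = n^2
  ∫ -5 dn = -5n
F(n) = -n^3 + n^2 - 5n + C


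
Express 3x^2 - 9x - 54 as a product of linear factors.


Roots satisfy r1 + r2 = -b/a = 3 and r1*r2 = c/a = -18.
So r1 = -3, r2 = 6.
3x^2 - 9x - 54 = 3(x - r1)(x - r2) = 3(x + 3)(x - 6)


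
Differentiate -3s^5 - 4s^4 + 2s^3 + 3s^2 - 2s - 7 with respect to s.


Apply the power rule term by term:
  d/ds(-3s^5) = -15s^4
  d/ds(-4s^4) = -16s^3
  d/ds(2s^3) = 6s^2
  d/ds(3s^2) = 6s
  d/ds(-2s) = -2
  d/ds(-7) = 0
p'(s) = -15s^4 - 16s^3 + 6s^2 + 6s - 2


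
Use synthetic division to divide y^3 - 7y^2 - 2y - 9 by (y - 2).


Synthetic division with c = 2. Coefficients: 1, -7, -2, -9
Bring down 1.
  1 * 2 = 2; 2 - 7 = -5
  -5 * 2 = -10; -10 - 2 = -12
  -12 * 2 = -24; -24 - 9 = -33
Quotient: y^2 - 5y - 12, Remainder: -33


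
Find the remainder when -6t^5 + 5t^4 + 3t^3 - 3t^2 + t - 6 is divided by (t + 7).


By the Remainder Theorem, the remainder equals p(-7):
  -6*(-7)^5 = 100842
  5*(-7)^4 = 12005
  3*(-7)^3 = -1029
  -3*(-7)^2 = -147
  1*(-7)^1 = -7
  constant: -6
Sum: 100842 + 12005 - 1029 - 147 - 7 - 6 = 111658


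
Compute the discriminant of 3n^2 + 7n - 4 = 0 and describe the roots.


D = b^2 - 4ac = (7)^2 - 4(3)(-4) = 49 + 48 = 97
Since D > 0: two distinct irrational roots


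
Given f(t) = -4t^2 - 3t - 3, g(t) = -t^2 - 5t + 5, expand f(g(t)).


Substitute g(t) into f:
f(g(t)) = -4*(-t^2 - 5t + 5)^2 + (-3)*(-t^2 - 5t + 5) + (-3)
(-t^2 - 5t + 5)^2 = t^4 + 10t^3 + 15t^2 - 50t + 25
Expand and combine: -4t^4 - 40t^3 - 57t^2 + 215t - 118


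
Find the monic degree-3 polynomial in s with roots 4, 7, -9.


p(s) = (s - 4)(s - 7)(s + 9)
Expand: s^3 - 2s^2 - 71s + 252


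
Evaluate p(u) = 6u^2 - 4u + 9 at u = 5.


Using direct substitution:
  6 * (5)^2 = 150
  -4 * (5)^1 = -20
  constant: 9
Sum = 150 - 20 + 9 = 139


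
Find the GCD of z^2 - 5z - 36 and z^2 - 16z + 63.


Factor each:
  z^2 - 5z - 36 = (z - 9)(z + 4)
  z^2 - 16z + 63 = (z - 9)(z - 7)
Common monic factor: z - 9


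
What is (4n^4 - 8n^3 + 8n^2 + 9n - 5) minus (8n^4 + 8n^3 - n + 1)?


Distribute the minus sign:
  (4n^4 - 8n^3 + 8n^2 + 9n - 5)
- (8n^4 + 8n^3 - n + 1)
Negate second polynomial: -8n^4 - 8n^3 + n - 1
Add: -4n^4 - 16n^3 + 8n^2 + 10n - 6


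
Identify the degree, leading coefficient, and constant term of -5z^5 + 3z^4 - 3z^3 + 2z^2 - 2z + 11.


Highest power of z is 5, with coefficient -5. Constant term is 11.
Degree = 5, leading coefficient = -5, constant term = 11


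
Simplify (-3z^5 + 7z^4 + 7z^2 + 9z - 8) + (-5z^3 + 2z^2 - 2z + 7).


Align terms by degree and add:
  -3z^5 + 7z^4 + 7z^2 + 9z - 8
  -5z^3 + 2z^2 - 2z + 7
= -3z^5 + 7z^4 - 5z^3 + 9z^2 + 7z - 1


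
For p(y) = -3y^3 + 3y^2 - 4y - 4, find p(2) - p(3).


p(2) = -24
p(3) = -70
p(2) - p(3) = -24 + 70 = 46


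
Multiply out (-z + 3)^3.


Expand (-z + 3)^3 by repeated multiplication:
  (-z + 3)^2 = z^2 - 6z + 9
= -z^3 + 9z^2 - 27z + 27


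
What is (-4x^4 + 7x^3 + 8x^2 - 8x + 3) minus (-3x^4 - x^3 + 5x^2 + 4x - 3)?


Distribute the minus sign:
  (-4x^4 + 7x^3 + 8x^2 - 8x + 3)
- (-3x^4 - x^3 + 5x^2 + 4x - 3)
Negate second polynomial: 3x^4 + x^3 - 5x^2 - 4x + 3
Add: -x^4 + 8x^3 + 3x^2 - 12x + 6


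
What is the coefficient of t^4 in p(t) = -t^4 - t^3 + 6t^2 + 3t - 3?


Read off the coefficient of t^4: -1


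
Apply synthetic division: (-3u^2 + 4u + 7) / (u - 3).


Synthetic division with c = 3. Coefficients: -3, 4, 7
Bring down -3.
  -3 * 3 = -9; -9 + 4 = -5
  -5 * 3 = -15; -15 + 7 = -8
Quotient: -3u - 5, Remainder: -8


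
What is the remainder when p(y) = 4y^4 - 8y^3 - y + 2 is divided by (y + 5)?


By the Remainder Theorem, the remainder equals p(-5):
  4*(-5)^4 = 2500
  -8*(-5)^3 = 1000
  0*(-5)^2 = 0
  -1*(-5)^1 = 5
  constant: 2
Sum: 2500 + 1000 + 0 + 5 + 2 = 3507


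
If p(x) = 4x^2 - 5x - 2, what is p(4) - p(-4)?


p(4) = 42
p(-4) = 82
p(4) - p(-4) = 42 - 82 = -40


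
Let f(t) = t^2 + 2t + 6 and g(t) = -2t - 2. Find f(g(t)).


Substitute g(t) into f:
f(g(t)) = 1*(-2t - 2)^2 + 2*(-2t - 2) + 6
(-2t - 2)^2 = 4t^2 + 8t + 4
Expand and combine: 4t^2 + 4t + 6


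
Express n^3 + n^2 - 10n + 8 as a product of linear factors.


Try integer roots (divisors of 8). n=2: p(2)=0.
Divide out (n - 2): quotient is n^2 + 3n - 4.
Factor the quadratic: (n + 4)(n - 1)
Result: (n - 2)(n + 4)(n - 1)


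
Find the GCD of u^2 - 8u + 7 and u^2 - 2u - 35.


Factor each:
  u^2 - 8u + 7 = (u - 7)(u - 1)
  u^2 - 2u - 35 = (u - 7)(u + 5)
Common monic factor: u - 7


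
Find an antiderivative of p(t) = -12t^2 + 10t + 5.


Reverse power rule on each term:
  ∫ -12t^2 dt = -4t^3
  ∫ 10t dt = 5t^2
  ∫ 5 dt = 5t
F(t) = -4t^3 + 5t^2 + 5t + C


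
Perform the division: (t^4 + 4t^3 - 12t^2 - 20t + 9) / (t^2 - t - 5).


(t^4 + 4t^3 - 12t^2 - 20t + 9) / (t^2 - t - 5)
Step 1: t^2 * (t^2 - t - 5) = t^4 - t^3 - 5t^2; subtract.
Step 2: 5t * (t^2 - t - 5) = 5t^3 - 5t^2 - 25t; subtract.
Step 3: -2 * (t^2 - t - 5) = -2t^2 + 2t + 10; subtract.
Quotient: t^2 + 5t - 2, Remainder: 3t - 1


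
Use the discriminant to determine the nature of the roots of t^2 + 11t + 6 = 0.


D = b^2 - 4ac = (11)^2 - 4(1)(6) = 121 - 24 = 97
Since D > 0: two distinct irrational roots


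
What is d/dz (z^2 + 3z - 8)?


Apply the power rule term by term:
  d/dz(z^2) = 2z
  d/dz(3z) = 3
  d/dz(-8) = 0
p'(z) = 2z + 3


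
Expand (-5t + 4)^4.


Expand (-5t + 4)^4 by repeated multiplication:
  (-5t + 4)^2 = 25t^2 - 40t + 16
  (-5t + 4)^3 = -125t^3 + 300t^2 - 240t + 64
= 625t^4 - 2000t^3 + 2400t^2 - 1280t + 256


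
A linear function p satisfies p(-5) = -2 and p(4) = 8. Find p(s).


p(s) = ms + b. Using p(-5)=-2, p(4)=8:
m = (-2 - 8)/(-5 - 4) = -10/-9 = 10/9
b = -2 - m*(-5) = -2 + 50/9 = 32/9
p(s) = (10/9)s + (32/9)


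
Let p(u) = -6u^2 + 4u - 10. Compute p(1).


Using direct substitution:
  -6 * (1)^2 = -6
  4 * (1)^1 = 4
  constant: -10
Sum = -6 + 4 - 10 = -12


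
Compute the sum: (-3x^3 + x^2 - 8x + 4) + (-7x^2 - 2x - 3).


Align terms by degree and add:
  -3x^3 + x^2 - 8x + 4
  -7x^2 - 2x - 3
= -3x^3 - 6x^2 - 10x + 1


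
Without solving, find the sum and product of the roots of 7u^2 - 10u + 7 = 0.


For au^2+bu+c=0: sum = -b/a, product = c/a.
a=7, b=-10, c=7
Sum = -(-10)/7 = 10/7
Product = (7)/7 = 1


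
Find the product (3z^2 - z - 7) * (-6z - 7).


Distribute each term of the first polynomial:
  (3z^2)(-6z - 7) = -18z^3 - 21z^2
  (-z)(-6z - 7) = 6z^2 + 7z
  (-7)(-6z - 7) = 42z + 49
Sum: -18z^3 - 15z^2 + 49z + 49


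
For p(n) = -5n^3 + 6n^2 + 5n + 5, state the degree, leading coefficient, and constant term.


Highest power of n is 3, with coefficient -5. Constant term is 5.
Degree = 3, leading coefficient = -5, constant term = 5


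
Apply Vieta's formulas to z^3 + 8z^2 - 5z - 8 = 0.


Monic cubic z^3+bz^2+cz+d=0: sum=-b, pairwise sum=c, product=-d.
b=8, c=-5, d=-8
r1+r2+r3 = -8
r1r2+r1r3+r2r3 = -5
r1r2r3 = 8


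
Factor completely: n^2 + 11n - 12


Roots satisfy r1 + r2 = -b/a = -11 and r1*r2 = c/a = -12.
So r1 = 1, r2 = -12.
n^2 + 11n - 12 = (n - r1)(n - r2) = (n - 1)(n + 12)


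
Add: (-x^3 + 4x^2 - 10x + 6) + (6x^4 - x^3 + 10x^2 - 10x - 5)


Align terms by degree and add:
  -x^3 + 4x^2 - 10x + 6
+ 6x^4 - x^3 + 10x^2 - 10x - 5
= 6x^4 - 2x^3 + 14x^2 - 20x + 1


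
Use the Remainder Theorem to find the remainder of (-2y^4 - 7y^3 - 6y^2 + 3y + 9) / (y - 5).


By the Remainder Theorem, the remainder equals p(5):
  -2*(5)^4 = -1250
  -7*(5)^3 = -875
  -6*(5)^2 = -150
  3*(5)^1 = 15
  constant: 9
Sum: -1250 - 875 - 150 + 15 + 9 = -2251


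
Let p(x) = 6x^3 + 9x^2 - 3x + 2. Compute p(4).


Using direct substitution:
  6 * (4)^3 = 384
  9 * (4)^2 = 144
  -3 * (4)^1 = -12
  constant: 2
Sum = 384 + 144 - 12 + 2 = 518


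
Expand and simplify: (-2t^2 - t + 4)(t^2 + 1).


Distribute each term of the first polynomial:
  (-2t^2)(t^2 + 1) = -2t^4 - 2t^2
  (-t)(t^2 + 1) = -t^3 - t
  (4)(t^2 + 1) = 4t^2 + 4
Sum: -2t^4 - t^3 + 2t^2 - t + 4


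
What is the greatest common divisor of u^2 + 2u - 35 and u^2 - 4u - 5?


Factor each:
  u^2 + 2u - 35 = (u - 5)(u + 7)
  u^2 - 4u - 5 = (u - 5)(u + 1)
Common monic factor: u - 5


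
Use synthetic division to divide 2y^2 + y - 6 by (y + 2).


Synthetic division with c = -2. Coefficients: 2, 1, -6
Bring down 2.
  2 * -2 = -4; -4 + 1 = -3
  -3 * -2 = 6; 6 - 6 = 0
Quotient: 2y - 3, Remainder: 0


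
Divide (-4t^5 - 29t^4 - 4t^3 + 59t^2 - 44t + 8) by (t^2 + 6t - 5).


(-4t^5 - 29t^4 - 4t^3 + 59t^2 - 44t + 8) / (t^2 + 6t - 5)
Step 1: -4t^3 * (t^2 + 6t - 5) = -4t^5 - 24t^4 + 20t^3; subtract.
Step 2: -5t^2 * (t^2 + 6t - 5) = -5t^4 - 30t^3 + 25t^2; subtract.
Step 3: 6t * (t^2 + 6t - 5) = 6t^3 + 36t^2 - 30t; subtract.
Step 4: -2 * (t^2 + 6t - 5) = -2t^2 - 12t + 10; subtract.
Quotient: -4t^3 - 5t^2 + 6t - 2, Remainder: -2t - 2


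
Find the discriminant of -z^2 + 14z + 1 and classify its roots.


D = b^2 - 4ac = (14)^2 - 4(-1)(1) = 196 + 4 = 200
Since D > 0: two distinct irrational roots


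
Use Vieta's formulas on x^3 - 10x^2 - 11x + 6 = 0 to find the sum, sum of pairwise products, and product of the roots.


Monic cubic x^3+bx^2+cx+d=0: sum=-b, pairwise sum=c, product=-d.
b=-10, c=-11, d=6
r1+r2+r3 = 10
r1r2+r1r3+r2r3 = -11
r1r2r3 = -6


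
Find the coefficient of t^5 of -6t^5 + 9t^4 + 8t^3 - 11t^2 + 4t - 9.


Read off the coefficient of t^5: -6


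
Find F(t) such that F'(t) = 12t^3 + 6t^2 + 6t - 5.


Reverse power rule on each term:
  ∫ 12t^3 dt = 3t^4
  ∫ 6t^2 dt = 2t^3
  ∫ 6t dt = 3t^2
  ∫ -5 dt = -5t
F(t) = 3t^4 + 2t^3 + 3t^2 - 5t + C


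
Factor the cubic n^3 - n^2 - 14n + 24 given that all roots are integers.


Try integer roots (divisors of 24). n=-4: p(-4)=0.
Divide out (n + 4): quotient is n^2 - 5n + 6.
Factor the quadratic: (n - 2)(n - 3)
Result: (n + 4)(n - 2)(n - 3)


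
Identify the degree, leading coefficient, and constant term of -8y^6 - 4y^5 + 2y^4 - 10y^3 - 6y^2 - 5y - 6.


Highest power of y is 6, with coefficient -8. Constant term is -6.
Degree = 6, leading coefficient = -8, constant term = -6


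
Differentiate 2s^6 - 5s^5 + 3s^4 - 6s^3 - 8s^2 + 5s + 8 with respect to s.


Apply the power rule term by term:
  d/ds(2s^6) = 12s^5
  d/ds(-5s^5) = -25s^4
  d/ds(3s^4) = 12s^3
  d/ds(-6s^3) = -18s^2
  d/ds(-8s^2) = -16s
  d/ds(5s) = 5
  d/ds(8) = 0
p'(s) = 12s^5 - 25s^4 + 12s^3 - 18s^2 - 16s + 5


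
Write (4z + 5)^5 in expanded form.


Expand (4z + 5)^5 by repeated multiplication:
  (4z + 5)^2 = 16z^2 + 40z + 25
  (4z + 5)^3 = 64z^3 + 240z^2 + 300z + 125
  (4z + 5)^4 = 256z^4 + 1280z^3 + 2400z^2 + 2000z + 625
= 1024z^5 + 6400z^4 + 16000z^3 + 20000z^2 + 12500z + 3125


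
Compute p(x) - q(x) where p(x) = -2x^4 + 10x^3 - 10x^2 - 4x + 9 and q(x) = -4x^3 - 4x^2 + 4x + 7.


Distribute the minus sign:
  (-2x^4 + 10x^3 - 10x^2 - 4x + 9)
- (-4x^3 - 4x^2 + 4x + 7)
Negate second polynomial: 4x^3 + 4x^2 - 4x - 7
Add: -2x^4 + 14x^3 - 6x^2 - 8x + 2


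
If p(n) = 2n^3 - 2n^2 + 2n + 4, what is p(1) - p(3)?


p(1) = 6
p(3) = 46
p(1) - p(3) = 6 - 46 = -40


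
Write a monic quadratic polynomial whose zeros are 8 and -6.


p(y) = (y - 8)(y + 6)
Expand: y^2 - 2y - 48


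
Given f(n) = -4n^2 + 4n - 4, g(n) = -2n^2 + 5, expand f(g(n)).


Substitute g(n) into f:
f(g(n)) = -4*(-2n^2 + 5)^2 + 4*(-2n^2 + 5) + (-4)
(-2n^2 + 5)^2 = 4n^4 - 20n^2 + 25
Expand and combine: -16n^4 + 72n^2 - 84


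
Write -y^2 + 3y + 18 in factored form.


Roots satisfy r1 + r2 = -b/a = 3 and r1*r2 = c/a = -18.
So r1 = 6, r2 = -3.
-y^2 + 3y + 18 = -(y - r1)(y - r2) = -(y - 6)(y + 3)


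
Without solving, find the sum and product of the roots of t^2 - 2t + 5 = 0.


For at^2+bt+c=0: sum = -b/a, product = c/a.
a=1, b=-2, c=5
Sum = -(-2)/1 = 2
Product = (5)/1 = 5


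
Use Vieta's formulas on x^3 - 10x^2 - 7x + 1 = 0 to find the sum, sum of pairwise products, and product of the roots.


Monic cubic x^3+bx^2+cx+d=0: sum=-b, pairwise sum=c, product=-d.
b=-10, c=-7, d=1
r1+r2+r3 = 10
r1r2+r1r3+r2r3 = -7
r1r2r3 = -1


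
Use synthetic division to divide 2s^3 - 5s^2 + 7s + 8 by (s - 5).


Synthetic division with c = 5. Coefficients: 2, -5, 7, 8
Bring down 2.
  2 * 5 = 10; 10 - 5 = 5
  5 * 5 = 25; 25 + 7 = 32
  32 * 5 = 160; 160 + 8 = 168
Quotient: 2s^2 + 5s + 32, Remainder: 168


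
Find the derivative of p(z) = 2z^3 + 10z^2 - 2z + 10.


Apply the power rule term by term:
  d/dz(2z^3) = 6z^2
  d/dz(10z^2) = 20z
  d/dz(-2z) = -2
  d/dz(10) = 0
p'(z) = 6z^2 + 20z - 2


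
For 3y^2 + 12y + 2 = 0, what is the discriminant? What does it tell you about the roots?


D = b^2 - 4ac = (12)^2 - 4(3)(2) = 144 - 24 = 120
Since D > 0: two distinct irrational roots


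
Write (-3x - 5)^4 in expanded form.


Expand (-3x - 5)^4 by repeated multiplication:
  (-3x - 5)^2 = 9x^2 + 30x + 25
  (-3x - 5)^3 = -27x^3 - 135x^2 - 225x - 125
= 81x^4 + 540x^3 + 1350x^2 + 1500x + 625


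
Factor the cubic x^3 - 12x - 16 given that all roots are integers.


Try integer roots (divisors of -16). x=-2: p(-2)=0.
Divide out (x + 2): quotient is x^2 - 2x - 8.
Factor the quadratic: (x - 4)(x + 2)
Result: (x + 2)(x - 4)(x + 2)


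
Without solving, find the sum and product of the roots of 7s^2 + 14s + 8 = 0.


For as^2+bs+c=0: sum = -b/a, product = c/a.
a=7, b=14, c=8
Sum = -(14)/7 = -2
Product = (8)/7 = 8/7


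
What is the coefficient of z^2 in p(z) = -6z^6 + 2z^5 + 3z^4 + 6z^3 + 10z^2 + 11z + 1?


Read off the coefficient of z^2: 10


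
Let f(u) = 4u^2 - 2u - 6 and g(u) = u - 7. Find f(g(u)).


Substitute g(u) into f:
f(g(u)) = 4*(u - 7)^2 + (-2)*(u - 7) + (-6)
(u - 7)^2 = u^2 - 14u + 49
Expand and combine: 4u^2 - 58u + 204


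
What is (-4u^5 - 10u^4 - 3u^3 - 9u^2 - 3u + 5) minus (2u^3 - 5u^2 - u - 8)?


Distribute the minus sign:
  (-4u^5 - 10u^4 - 3u^3 - 9u^2 - 3u + 5)
- (2u^3 - 5u^2 - u - 8)
Negate second polynomial: -2u^3 + 5u^2 + u + 8
Add: -4u^5 - 10u^4 - 5u^3 - 4u^2 - 2u + 13


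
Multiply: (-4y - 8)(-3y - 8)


Distribute each term of the first polynomial:
  (-4y)(-3y - 8) = 12y^2 + 32y
  (-8)(-3y - 8) = 24y + 64
Sum: 12y^2 + 56y + 64


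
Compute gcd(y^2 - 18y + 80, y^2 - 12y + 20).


Factor each:
  y^2 - 18y + 80 = (y - 10)(y - 8)
  y^2 - 12y + 20 = (y - 10)(y - 2)
Common monic factor: y - 10


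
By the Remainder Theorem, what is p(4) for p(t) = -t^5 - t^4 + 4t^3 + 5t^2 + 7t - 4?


By the Remainder Theorem, the remainder equals p(4):
  -1*(4)^5 = -1024
  -1*(4)^4 = -256
  4*(4)^3 = 256
  5*(4)^2 = 80
  7*(4)^1 = 28
  constant: -4
Sum: -1024 - 256 + 256 + 80 + 28 - 4 = -920


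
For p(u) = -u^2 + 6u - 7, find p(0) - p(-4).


p(0) = -7
p(-4) = -47
p(0) - p(-4) = -7 + 47 = 40


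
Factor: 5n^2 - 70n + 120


Roots satisfy r1 + r2 = -b/a = 14 and r1*r2 = c/a = 24.
So r1 = 2, r2 = 12.
5n^2 - 70n + 120 = 5(n - r1)(n - r2) = 5(n - 2)(n - 12)
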